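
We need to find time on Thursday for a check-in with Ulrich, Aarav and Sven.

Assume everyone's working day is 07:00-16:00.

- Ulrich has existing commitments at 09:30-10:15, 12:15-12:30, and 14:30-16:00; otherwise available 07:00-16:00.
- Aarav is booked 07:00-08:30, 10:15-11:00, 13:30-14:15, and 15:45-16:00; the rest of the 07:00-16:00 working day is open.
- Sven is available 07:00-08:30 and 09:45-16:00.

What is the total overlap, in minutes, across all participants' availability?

150 minutes

Ulrich free within 07:00–16:00: 07:00–09:30, 10:15–12:15, 12:30–14:30.
Aarav free within 07:00–16:00: 08:30–10:15, 11:00–13:30, 14:15–15:45.
Ulrich ∩ Aarav: 08:30–09:30, 11:00–12:15, 12:30–13:30, 14:15–14:30.
Ulrich ∩ Aarav ∩ Sven: 11:00–12:15, 12:30–13:30, 14:15–14:30.
Total common minutes: 75 + 60 + 15 = 150.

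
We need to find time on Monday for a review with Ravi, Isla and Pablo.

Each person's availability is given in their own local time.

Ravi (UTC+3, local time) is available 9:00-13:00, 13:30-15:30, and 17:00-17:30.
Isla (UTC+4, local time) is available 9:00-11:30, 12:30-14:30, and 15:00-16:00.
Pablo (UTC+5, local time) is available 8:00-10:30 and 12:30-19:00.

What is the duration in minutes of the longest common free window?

Ravi → UTC: 06:00–10:00, 10:30–12:30, 14:00–14:30.
Isla → UTC: 05:00–07:30, 08:30–10:30, 11:00–12:00.
Pablo → UTC: 03:00–05:30, 07:30–14:00.
Ravi ∩ Isla: 06:00–07:30, 08:30–10:00, 11:00–12:00.
Ravi ∩ Isla ∩ Pablo: 08:30–10:00, 11:00–12:00.
Common window lengths: 90, 60 min; longest is 90.

90 minutes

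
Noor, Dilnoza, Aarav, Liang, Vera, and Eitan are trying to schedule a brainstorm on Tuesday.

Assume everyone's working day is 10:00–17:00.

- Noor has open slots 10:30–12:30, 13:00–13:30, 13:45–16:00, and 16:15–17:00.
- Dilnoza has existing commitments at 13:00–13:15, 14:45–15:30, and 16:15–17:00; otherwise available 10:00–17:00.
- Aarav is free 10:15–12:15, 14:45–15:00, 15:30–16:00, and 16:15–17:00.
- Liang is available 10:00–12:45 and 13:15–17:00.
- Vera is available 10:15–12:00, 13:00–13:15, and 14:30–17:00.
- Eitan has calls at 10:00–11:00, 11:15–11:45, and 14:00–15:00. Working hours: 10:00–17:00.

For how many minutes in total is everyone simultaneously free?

60 minutes

Dilnoza free within 10:00–17:00: 10:00–13:00, 13:15–14:45, 15:30–16:15.
Eitan free within 10:00–17:00: 11:00–11:15, 11:45–14:00, 15:00–17:00.
Noor ∩ Dilnoza: 10:30–12:30, 13:15–13:30, 13:45–14:45, 15:30–16:00.
Noor ∩ Dilnoza ∩ Aarav: 10:30–12:15, 15:30–16:00.
Noor ∩ Dilnoza ∩ Aarav ∩ Liang: 10:30–12:15, 15:30–16:00.
Noor ∩ Dilnoza ∩ Aarav ∩ Liang ∩ Vera: 10:30–12:00, 15:30–16:00.
Noor ∩ Dilnoza ∩ Aarav ∩ Liang ∩ Vera ∩ Eitan: 11:00–11:15, 11:45–12:00, 15:30–16:00.
Total common minutes: 15 + 15 + 30 = 60.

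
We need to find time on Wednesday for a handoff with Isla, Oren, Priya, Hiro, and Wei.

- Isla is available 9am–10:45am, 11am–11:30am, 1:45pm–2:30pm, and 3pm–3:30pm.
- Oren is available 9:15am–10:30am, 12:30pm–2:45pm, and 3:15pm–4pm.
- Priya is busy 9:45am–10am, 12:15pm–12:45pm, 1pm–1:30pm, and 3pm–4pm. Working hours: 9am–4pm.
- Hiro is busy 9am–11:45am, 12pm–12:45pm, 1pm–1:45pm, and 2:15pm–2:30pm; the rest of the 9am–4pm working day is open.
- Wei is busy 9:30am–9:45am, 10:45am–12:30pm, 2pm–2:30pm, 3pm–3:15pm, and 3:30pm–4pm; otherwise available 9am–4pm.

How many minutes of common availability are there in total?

Priya free within 09:00–16:00: 09:00–09:45, 10:00–12:15, 12:45–13:00, 13:30–15:00.
Hiro free within 09:00–16:00: 11:45–12:00, 12:45–13:00, 13:45–14:15, 14:30–16:00.
Wei free within 09:00–16:00: 09:00–09:30, 09:45–10:45, 12:30–14:00, 14:30–15:00, 15:15–15:30.
Isla ∩ Oren: 09:15–10:30, 13:45–14:30, 15:15–15:30.
Isla ∩ Oren ∩ Priya: 09:15–09:45, 10:00–10:30, 13:45–14:30.
Isla ∩ Oren ∩ Priya ∩ Hiro: 13:45–14:15.
Isla ∩ Oren ∩ Priya ∩ Hiro ∩ Wei: 13:45–14:00.
Total common minutes: 15.

15 minutes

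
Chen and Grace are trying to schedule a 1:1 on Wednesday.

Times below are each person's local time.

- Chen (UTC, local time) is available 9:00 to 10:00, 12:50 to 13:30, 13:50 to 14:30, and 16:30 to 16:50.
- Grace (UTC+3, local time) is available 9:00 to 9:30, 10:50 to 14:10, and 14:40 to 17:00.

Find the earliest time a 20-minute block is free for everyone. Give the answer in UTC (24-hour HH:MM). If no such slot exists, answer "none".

Chen → UTC: 09:00–10:00, 12:50–13:30, 13:50–14:30, 16:30–16:50.
Grace → UTC: 06:00–06:30, 07:50–11:10, 11:40–14:00.
Chen ∩ Grace: 09:00–10:00, 12:50–13:30, 13:50–14:00.
Windows ≥ 20 min: 09:00–10:00, 12:50–13:30.
Earliest such window starts at 09:00.

09:00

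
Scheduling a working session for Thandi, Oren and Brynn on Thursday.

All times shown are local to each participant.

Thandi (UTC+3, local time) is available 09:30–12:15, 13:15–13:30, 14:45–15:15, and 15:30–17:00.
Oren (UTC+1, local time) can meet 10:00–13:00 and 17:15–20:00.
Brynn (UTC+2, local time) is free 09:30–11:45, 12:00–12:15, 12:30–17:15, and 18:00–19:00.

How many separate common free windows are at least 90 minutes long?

0

Thandi → UTC: 06:30–09:15, 10:15–10:30, 11:45–12:15, 12:30–14:00.
Oren → UTC: 09:00–12:00, 16:15–19:00.
Brynn → UTC: 07:30–09:45, 10:00–10:15, 10:30–15:15, 16:00–17:00.
Thandi ∩ Oren: 09:00–09:15, 10:15–10:30, 11:45–12:00.
Thandi ∩ Oren ∩ Brynn: 09:00–09:15, 11:45–12:00.
Windows ≥ 90 min: (none).
That's 0 windows.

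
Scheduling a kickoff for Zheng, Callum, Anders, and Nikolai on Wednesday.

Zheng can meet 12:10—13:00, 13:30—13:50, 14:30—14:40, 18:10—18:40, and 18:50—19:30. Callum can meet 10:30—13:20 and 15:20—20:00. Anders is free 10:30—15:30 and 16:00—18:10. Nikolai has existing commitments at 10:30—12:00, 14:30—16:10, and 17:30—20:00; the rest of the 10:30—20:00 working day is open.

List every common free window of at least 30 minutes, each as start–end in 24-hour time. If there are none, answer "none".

12:10–13:00

Nikolai free within 10:30–20:00: 12:00–14:30, 16:10–17:30.
Zheng ∩ Callum: 12:10–13:00, 18:10–18:40, 18:50–19:30.
Zheng ∩ Callum ∩ Anders: 12:10–13:00.
Zheng ∩ Callum ∩ Anders ∩ Nikolai: 12:10–13:00.
Windows ≥ 30 min: 12:10–13:00.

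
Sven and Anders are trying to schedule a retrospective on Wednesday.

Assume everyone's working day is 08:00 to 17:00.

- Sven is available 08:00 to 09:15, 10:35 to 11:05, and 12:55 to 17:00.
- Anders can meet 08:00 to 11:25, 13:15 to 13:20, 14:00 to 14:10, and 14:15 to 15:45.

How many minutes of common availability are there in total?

210 minutes

Sven ∩ Anders: 08:00–09:15, 10:35–11:05, 13:15–13:20, 14:00–14:10, 14:15–15:45.
Total common minutes: 75 + 30 + 5 + 10 + 90 = 210.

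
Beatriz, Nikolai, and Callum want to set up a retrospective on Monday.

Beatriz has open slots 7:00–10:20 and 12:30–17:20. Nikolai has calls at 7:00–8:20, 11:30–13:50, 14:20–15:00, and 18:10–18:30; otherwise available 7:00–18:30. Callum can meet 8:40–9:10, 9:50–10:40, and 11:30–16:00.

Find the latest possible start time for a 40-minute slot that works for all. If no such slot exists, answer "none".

Nikolai free within 07:00–18:30: 08:20–11:30, 13:50–14:20, 15:00–18:10.
Beatriz ∩ Nikolai: 08:20–10:20, 13:50–14:20, 15:00–17:20.
Beatriz ∩ Nikolai ∩ Callum: 08:40–09:10, 09:50–10:20, 13:50–14:20, 15:00–16:00.
Windows ≥ 40 min: 15:00–16:00.
Latest start in the last window 15:00–16:00 is 16:00 − 40 min = 15:20.

15:20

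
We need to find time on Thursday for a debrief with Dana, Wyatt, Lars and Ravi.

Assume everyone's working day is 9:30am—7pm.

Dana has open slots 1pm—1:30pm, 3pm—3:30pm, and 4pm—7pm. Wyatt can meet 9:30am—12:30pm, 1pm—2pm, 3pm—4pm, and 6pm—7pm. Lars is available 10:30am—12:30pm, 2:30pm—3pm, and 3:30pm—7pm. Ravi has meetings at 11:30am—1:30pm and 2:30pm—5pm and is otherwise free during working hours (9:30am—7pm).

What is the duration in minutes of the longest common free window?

Ravi free within 09:30–19:00: 09:30–11:30, 13:30–14:30, 17:00–19:00.
Dana ∩ Wyatt: 13:00–13:30, 15:00–15:30, 18:00–19:00.
Dana ∩ Wyatt ∩ Lars: 18:00–19:00.
Dana ∩ Wyatt ∩ Lars ∩ Ravi: 18:00–19:00.
Single common window of 60 minutes.

60 minutes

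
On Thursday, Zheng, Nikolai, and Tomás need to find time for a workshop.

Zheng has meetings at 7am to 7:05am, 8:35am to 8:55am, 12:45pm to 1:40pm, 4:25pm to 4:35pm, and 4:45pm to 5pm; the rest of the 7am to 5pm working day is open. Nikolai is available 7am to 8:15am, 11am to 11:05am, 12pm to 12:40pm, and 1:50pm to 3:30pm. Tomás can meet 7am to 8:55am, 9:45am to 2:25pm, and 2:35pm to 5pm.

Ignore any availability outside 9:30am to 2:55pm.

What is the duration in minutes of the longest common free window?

Zheng free within 07:00–17:00: 07:05–08:35, 08:55–12:45, 13:40–16:25, 16:35–16:45.
Zheng ∩ Nikolai: 07:05–08:15, 11:00–11:05, 12:00–12:40, 13:50–15:30.
Zheng ∩ Nikolai ∩ Tomás: 07:05–08:15, 11:00–11:05, 12:00–12:40, 13:50–14:25, 14:35–15:30.
Restricted to 09:30–14:55: 11:00–11:05, 12:00–12:40, 13:50–14:25, 14:35–14:55.
Common window lengths: 5, 40, 35, 20 min; longest is 40.

40 minutes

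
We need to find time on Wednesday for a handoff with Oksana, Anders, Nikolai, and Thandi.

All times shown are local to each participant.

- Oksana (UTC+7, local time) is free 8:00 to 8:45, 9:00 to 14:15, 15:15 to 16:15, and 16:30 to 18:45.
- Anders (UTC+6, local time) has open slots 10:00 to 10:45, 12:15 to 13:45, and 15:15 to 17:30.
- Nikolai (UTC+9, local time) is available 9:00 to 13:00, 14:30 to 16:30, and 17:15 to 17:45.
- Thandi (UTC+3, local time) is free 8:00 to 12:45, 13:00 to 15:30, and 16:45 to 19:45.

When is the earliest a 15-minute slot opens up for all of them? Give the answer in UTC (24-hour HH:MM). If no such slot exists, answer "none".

06:15

Oksana → UTC: 01:00–01:45, 02:00–07:15, 08:15–09:15, 09:30–11:45.
Anders → UTC: 04:00–04:45, 06:15–07:45, 09:15–11:30.
Nikolai → UTC: 00:00–04:00, 05:30–07:30, 08:15–08:45.
Thandi → UTC: 05:00–09:45, 10:00–12:30, 13:45–16:45.
Oksana ∩ Anders: 04:00–04:45, 06:15–07:15, 09:30–11:30.
Oksana ∩ Anders ∩ Nikolai: 06:15–07:15.
Oksana ∩ Anders ∩ Nikolai ∩ Thandi: 06:15–07:15.
Windows ≥ 15 min: 06:15–07:15.
Earliest such window starts at 06:15.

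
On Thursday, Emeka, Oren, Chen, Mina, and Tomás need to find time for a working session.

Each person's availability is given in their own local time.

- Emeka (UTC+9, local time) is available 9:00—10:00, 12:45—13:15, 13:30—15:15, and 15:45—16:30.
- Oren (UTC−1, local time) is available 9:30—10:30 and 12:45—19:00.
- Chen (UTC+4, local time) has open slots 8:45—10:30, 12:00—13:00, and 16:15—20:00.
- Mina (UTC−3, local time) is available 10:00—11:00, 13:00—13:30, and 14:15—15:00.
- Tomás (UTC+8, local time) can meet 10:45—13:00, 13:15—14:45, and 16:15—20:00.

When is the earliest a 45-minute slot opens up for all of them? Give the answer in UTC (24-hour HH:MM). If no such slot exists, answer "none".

none

Emeka → UTC: 00:00–01:00, 03:45–04:15, 04:30–06:15, 06:45–07:30.
Oren → UTC: 10:30–11:30, 13:45–20:00.
Chen → UTC: 04:45–06:30, 08:00–09:00, 12:15–16:00.
Mina → UTC: 13:00–14:00, 16:00–16:30, 17:15–18:00.
Tomás → UTC: 02:45–05:00, 05:15–06:45, 08:15–12:00.
Emeka ∩ Oren: (none).
Emeka ∩ Oren ∩ Chen: (none).
Emeka ∩ Oren ∩ Chen ∩ Mina: (none).
Emeka ∩ Oren ∩ Chen ∩ Mina ∩ Tomás: (none).
Windows ≥ 45 min: (none).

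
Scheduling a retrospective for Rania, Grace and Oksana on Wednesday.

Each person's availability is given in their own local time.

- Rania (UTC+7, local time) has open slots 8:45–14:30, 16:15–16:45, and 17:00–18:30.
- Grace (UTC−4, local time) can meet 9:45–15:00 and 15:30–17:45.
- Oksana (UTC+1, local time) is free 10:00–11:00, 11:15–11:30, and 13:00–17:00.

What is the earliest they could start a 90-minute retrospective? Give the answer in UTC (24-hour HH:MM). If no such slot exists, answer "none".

none

Rania → UTC: 01:45–07:30, 09:15–09:45, 10:00–11:30.
Grace → UTC: 13:45–19:00, 19:30–21:45.
Oksana → UTC: 09:00–10:00, 10:15–10:30, 12:00–16:00.
Rania ∩ Grace: (none).
Rania ∩ Grace ∩ Oksana: (none).
Windows ≥ 90 min: (none).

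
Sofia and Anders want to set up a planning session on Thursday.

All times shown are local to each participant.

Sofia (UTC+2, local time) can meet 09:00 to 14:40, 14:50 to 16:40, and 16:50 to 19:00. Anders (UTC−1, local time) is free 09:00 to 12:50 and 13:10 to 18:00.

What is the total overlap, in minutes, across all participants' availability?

380 minutes

Sofia → UTC: 07:00–12:40, 12:50–14:40, 14:50–17:00.
Anders → UTC: 10:00–13:50, 14:10–19:00.
Sofia ∩ Anders: 10:00–12:40, 12:50–13:50, 14:10–14:40, 14:50–17:00.
Total common minutes: 160 + 60 + 30 + 130 = 380.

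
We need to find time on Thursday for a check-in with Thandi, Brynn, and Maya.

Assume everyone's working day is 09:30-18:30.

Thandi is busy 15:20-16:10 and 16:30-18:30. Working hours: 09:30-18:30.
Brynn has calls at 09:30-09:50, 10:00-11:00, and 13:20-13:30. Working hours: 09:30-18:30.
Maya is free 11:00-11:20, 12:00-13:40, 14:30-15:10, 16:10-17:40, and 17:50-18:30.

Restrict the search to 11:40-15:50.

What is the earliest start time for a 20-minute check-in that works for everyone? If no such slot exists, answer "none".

12:00

Thandi free within 09:30–18:30: 09:30–15:20, 16:10–16:30.
Brynn free within 09:30–18:30: 09:50–10:00, 11:00–13:20, 13:30–18:30.
Thandi ∩ Brynn: 09:50–10:00, 11:00–13:20, 13:30–15:20, 16:10–16:30.
Thandi ∩ Brynn ∩ Maya: 11:00–11:20, 12:00–13:20, 13:30–13:40, 14:30–15:10, 16:10–16:30.
Restricted to 11:40–15:50: 12:00–13:20, 13:30–13:40, 14:30–15:10.
Windows ≥ 20 min: 12:00–13:20, 14:30–15:10.
Earliest such window starts at 12:00.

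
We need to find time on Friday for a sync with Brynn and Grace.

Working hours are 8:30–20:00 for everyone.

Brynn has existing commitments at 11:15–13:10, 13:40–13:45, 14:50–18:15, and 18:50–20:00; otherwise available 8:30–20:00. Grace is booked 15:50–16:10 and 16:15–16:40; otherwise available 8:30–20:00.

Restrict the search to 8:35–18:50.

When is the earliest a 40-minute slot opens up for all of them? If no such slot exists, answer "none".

Brynn free within 08:30–20:00: 08:30–11:15, 13:10–13:40, 13:45–14:50, 18:15–18:50.
Grace free within 08:30–20:00: 08:30–15:50, 16:10–16:15, 16:40–20:00.
Brynn ∩ Grace: 08:30–11:15, 13:10–13:40, 13:45–14:50, 18:15–18:50.
Restricted to 08:35–18:50: 08:35–11:15, 13:10–13:40, 13:45–14:50, 18:15–18:50.
Windows ≥ 40 min: 08:35–11:15, 13:45–14:50.
Earliest such window starts at 08:35.

08:35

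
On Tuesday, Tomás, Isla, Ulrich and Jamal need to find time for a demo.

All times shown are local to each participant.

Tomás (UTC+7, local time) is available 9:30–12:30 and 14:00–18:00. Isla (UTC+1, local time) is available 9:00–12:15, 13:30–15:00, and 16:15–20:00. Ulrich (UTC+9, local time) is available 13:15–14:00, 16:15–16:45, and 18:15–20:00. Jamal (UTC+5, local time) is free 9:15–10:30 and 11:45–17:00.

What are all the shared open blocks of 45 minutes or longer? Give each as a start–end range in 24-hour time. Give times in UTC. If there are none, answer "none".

Tomás → UTC: 02:30–05:30, 07:00–11:00.
Isla → UTC: 08:00–11:15, 12:30–14:00, 15:15–19:00.
Ulrich → UTC: 04:15–05:00, 07:15–07:45, 09:15–11:00.
Jamal → UTC: 04:15–05:30, 06:45–12:00.
Tomás ∩ Isla: 08:00–11:00.
Tomás ∩ Isla ∩ Ulrich: 09:15–11:00.
Tomás ∩ Isla ∩ Ulrich ∩ Jamal: 09:15–11:00.
Windows ≥ 45 min: 09:15–11:00.

09:15–11:00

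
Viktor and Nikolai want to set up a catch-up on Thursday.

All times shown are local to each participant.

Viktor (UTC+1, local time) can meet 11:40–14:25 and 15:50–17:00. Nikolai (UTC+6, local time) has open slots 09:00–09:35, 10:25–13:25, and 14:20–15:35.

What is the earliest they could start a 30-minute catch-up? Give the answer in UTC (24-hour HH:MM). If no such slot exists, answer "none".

Viktor → UTC: 10:40–13:25, 14:50–16:00.
Nikolai → UTC: 03:00–03:35, 04:25–07:25, 08:20–09:35.
Viktor ∩ Nikolai: (none).
Windows ≥ 30 min: (none).

none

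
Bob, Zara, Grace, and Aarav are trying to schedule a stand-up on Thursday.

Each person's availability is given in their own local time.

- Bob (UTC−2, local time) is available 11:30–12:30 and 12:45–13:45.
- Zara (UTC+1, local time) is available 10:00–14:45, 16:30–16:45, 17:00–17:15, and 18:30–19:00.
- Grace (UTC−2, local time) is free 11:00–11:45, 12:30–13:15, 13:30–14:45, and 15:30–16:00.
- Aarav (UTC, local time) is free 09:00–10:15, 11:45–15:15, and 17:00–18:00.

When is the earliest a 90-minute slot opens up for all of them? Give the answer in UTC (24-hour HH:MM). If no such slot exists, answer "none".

none

Bob → UTC: 13:30–14:30, 14:45–15:45.
Zara → UTC: 09:00–13:45, 15:30–15:45, 16:00–16:15, 17:30–18:00.
Grace → UTC: 13:00–13:45, 14:30–15:15, 15:30–16:45, 17:30–18:00.
Aarav → UTC: 09:00–10:15, 11:45–15:15, 17:00–18:00.
Bob ∩ Zara: 13:30–13:45, 15:30–15:45.
Bob ∩ Zara ∩ Grace: 13:30–13:45, 15:30–15:45.
Bob ∩ Zara ∩ Grace ∩ Aarav: 13:30–13:45.
Windows ≥ 90 min: (none).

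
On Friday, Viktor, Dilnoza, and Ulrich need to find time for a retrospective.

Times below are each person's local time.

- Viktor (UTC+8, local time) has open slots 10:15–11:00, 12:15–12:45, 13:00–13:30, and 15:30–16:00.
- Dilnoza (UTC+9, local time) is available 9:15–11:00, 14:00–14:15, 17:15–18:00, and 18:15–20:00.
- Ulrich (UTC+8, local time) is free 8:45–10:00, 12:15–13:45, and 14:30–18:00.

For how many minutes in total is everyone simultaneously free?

15 minutes

Viktor → UTC: 02:15–03:00, 04:15–04:45, 05:00–05:30, 07:30–08:00.
Dilnoza → UTC: 00:15–02:00, 05:00–05:15, 08:15–09:00, 09:15–11:00.
Ulrich → UTC: 00:45–02:00, 04:15–05:45, 06:30–10:00.
Viktor ∩ Dilnoza: 05:00–05:15.
Viktor ∩ Dilnoza ∩ Ulrich: 05:00–05:15.
Total common minutes: 15.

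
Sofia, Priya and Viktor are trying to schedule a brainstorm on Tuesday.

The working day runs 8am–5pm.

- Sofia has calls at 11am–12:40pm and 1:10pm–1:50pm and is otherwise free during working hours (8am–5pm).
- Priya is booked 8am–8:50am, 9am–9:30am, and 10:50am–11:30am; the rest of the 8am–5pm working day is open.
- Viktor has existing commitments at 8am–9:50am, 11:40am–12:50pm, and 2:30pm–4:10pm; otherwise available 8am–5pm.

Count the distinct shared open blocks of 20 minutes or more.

4

Sofia free within 08:00–17:00: 08:00–11:00, 12:40–13:10, 13:50–17:00.
Priya free within 08:00–17:00: 08:50–09:00, 09:30–10:50, 11:30–17:00.
Viktor free within 08:00–17:00: 09:50–11:40, 12:50–14:30, 16:10–17:00.
Sofia ∩ Priya: 08:50–09:00, 09:30–10:50, 12:40–13:10, 13:50–17:00.
Sofia ∩ Priya ∩ Viktor: 09:50–10:50, 12:50–13:10, 13:50–14:30, 16:10–17:00.
Windows ≥ 20 min: 09:50–10:50, 12:50–13:10, 13:50–14:30, 16:10–17:00.
That's 4 windows.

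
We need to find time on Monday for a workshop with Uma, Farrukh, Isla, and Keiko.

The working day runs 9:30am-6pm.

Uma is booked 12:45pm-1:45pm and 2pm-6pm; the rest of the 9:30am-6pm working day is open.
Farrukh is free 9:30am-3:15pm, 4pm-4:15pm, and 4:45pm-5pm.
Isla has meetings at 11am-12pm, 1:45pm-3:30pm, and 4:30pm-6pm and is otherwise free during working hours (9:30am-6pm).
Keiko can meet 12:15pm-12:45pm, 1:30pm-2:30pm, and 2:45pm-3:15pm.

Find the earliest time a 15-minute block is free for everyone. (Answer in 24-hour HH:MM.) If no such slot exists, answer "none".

12:15

Uma free within 09:30–18:00: 09:30–12:45, 13:45–14:00.
Isla free within 09:30–18:00: 09:30–11:00, 12:00–13:45, 15:30–16:30.
Uma ∩ Farrukh: 09:30–12:45, 13:45–14:00.
Uma ∩ Farrukh ∩ Isla: 09:30–11:00, 12:00–12:45.
Uma ∩ Farrukh ∩ Isla ∩ Keiko: 12:15–12:45.
Windows ≥ 15 min: 12:15–12:45.
Earliest such window starts at 12:15.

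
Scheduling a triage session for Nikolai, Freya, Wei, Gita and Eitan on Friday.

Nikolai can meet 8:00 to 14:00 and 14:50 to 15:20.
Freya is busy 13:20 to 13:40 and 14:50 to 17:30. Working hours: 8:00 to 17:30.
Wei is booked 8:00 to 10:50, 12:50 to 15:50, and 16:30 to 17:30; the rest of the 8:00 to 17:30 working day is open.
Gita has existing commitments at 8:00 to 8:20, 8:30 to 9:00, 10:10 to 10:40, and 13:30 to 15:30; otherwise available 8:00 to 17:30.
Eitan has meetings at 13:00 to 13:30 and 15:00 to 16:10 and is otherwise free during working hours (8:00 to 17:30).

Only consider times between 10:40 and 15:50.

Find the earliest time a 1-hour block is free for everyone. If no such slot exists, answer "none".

10:50

Freya free within 08:00–17:30: 08:00–13:20, 13:40–14:50.
Wei free within 08:00–17:30: 10:50–12:50, 15:50–16:30.
Gita free within 08:00–17:30: 08:20–08:30, 09:00–10:10, 10:40–13:30, 15:30–17:30.
Eitan free within 08:00–17:30: 08:00–13:00, 13:30–15:00, 16:10–17:30.
Nikolai ∩ Freya: 08:00–13:20, 13:40–14:00.
Nikolai ∩ Freya ∩ Wei: 10:50–12:50.
Nikolai ∩ Freya ∩ Wei ∩ Gita: 10:50–12:50.
Nikolai ∩ Freya ∩ Wei ∩ Gita ∩ Eitan: 10:50–12:50.
Restricted to 10:40–15:50: 10:50–12:50.
Windows ≥ 60 min: 10:50–12:50.
Earliest such window starts at 10:50.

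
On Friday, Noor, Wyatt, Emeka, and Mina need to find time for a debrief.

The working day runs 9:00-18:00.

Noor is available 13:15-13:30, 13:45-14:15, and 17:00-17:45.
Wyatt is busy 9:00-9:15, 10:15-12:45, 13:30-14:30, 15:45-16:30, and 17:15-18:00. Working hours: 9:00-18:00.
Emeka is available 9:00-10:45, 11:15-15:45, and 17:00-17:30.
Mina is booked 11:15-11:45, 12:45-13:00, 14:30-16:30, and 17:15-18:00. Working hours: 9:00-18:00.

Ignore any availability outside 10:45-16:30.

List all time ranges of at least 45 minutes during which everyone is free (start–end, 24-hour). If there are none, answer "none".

Wyatt free within 09:00–18:00: 09:15–10:15, 12:45–13:30, 14:30–15:45, 16:30–17:15.
Mina free within 09:00–18:00: 09:00–11:15, 11:45–12:45, 13:00–14:30, 16:30–17:15.
Noor ∩ Wyatt: 13:15–13:30, 17:00–17:15.
Noor ∩ Wyatt ∩ Emeka: 13:15–13:30, 17:00–17:15.
Noor ∩ Wyatt ∩ Emeka ∩ Mina: 13:15–13:30, 17:00–17:15.
Restricted to 10:45–16:30: 13:15–13:30.
Windows ≥ 45 min: (none).

none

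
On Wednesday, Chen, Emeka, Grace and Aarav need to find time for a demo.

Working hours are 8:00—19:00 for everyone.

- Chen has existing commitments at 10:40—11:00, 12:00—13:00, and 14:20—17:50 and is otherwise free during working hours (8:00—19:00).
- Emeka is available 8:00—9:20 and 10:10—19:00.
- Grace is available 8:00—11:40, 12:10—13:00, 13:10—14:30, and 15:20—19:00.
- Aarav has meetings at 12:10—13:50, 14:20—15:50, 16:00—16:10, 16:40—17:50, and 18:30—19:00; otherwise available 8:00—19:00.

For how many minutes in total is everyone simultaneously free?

220 minutes

Chen free within 08:00–19:00: 08:00–10:40, 11:00–12:00, 13:00–14:20, 17:50–19:00.
Aarav free within 08:00–19:00: 08:00–12:10, 13:50–14:20, 15:50–16:00, 16:10–16:40, 17:50–18:30.
Chen ∩ Emeka: 08:00–09:20, 10:10–10:40, 11:00–12:00, 13:00–14:20, 17:50–19:00.
Chen ∩ Emeka ∩ Grace: 08:00–09:20, 10:10–10:40, 11:00–11:40, 13:10–14:20, 17:50–19:00.
Chen ∩ Emeka ∩ Grace ∩ Aarav: 08:00–09:20, 10:10–10:40, 11:00–11:40, 13:50–14:20, 17:50–18:30.
Total common minutes: 80 + 30 + 40 + 30 + 40 = 220.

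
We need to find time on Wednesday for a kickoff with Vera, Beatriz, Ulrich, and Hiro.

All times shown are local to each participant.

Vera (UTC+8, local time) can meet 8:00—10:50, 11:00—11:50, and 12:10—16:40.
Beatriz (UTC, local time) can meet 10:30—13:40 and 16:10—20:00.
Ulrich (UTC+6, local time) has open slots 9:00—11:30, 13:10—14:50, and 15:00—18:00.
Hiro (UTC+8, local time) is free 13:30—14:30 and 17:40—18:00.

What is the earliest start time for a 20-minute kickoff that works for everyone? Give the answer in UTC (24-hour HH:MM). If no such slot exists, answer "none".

Vera → UTC: 00:00–02:50, 03:00–03:50, 04:10–08:40.
Beatriz → UTC: 10:30–13:40, 16:10–20:00.
Ulrich → UTC: 03:00–05:30, 07:10–08:50, 09:00–12:00.
Hiro → UTC: 05:30–06:30, 09:40–10:00.
Vera ∩ Beatriz: (none).
Vera ∩ Beatriz ∩ Ulrich: (none).
Vera ∩ Beatriz ∩ Ulrich ∩ Hiro: (none).
Windows ≥ 20 min: (none).

none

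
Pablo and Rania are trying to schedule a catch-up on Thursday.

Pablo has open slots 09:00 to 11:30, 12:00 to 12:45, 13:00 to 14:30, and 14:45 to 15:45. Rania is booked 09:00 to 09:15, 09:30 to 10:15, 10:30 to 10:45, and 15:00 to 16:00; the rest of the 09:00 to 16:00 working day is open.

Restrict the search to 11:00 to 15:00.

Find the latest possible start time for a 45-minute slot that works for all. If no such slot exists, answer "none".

Rania free within 09:00–16:00: 09:15–09:30, 10:15–10:30, 10:45–15:00.
Pablo ∩ Rania: 09:15–09:30, 10:15–10:30, 10:45–11:30, 12:00–12:45, 13:00–14:30, 14:45–15:00.
Restricted to 11:00–15:00: 11:00–11:30, 12:00–12:45, 13:00–14:30, 14:45–15:00.
Windows ≥ 45 min: 12:00–12:45, 13:00–14:30.
Latest start in the last window 13:00–14:30 is 14:30 − 45 min = 13:45.

13:45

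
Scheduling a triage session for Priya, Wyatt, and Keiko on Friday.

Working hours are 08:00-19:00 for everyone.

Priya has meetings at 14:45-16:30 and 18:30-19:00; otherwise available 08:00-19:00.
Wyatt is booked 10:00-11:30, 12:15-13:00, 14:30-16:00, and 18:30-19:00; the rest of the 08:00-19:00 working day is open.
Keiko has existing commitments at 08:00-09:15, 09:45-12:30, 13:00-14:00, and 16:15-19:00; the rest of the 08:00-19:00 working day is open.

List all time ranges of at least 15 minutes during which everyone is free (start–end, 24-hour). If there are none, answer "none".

09:15–09:45, 14:00–14:30

Priya free within 08:00–19:00: 08:00–14:45, 16:30–18:30.
Wyatt free within 08:00–19:00: 08:00–10:00, 11:30–12:15, 13:00–14:30, 16:00–18:30.
Keiko free within 08:00–19:00: 09:15–09:45, 12:30–13:00, 14:00–16:15.
Priya ∩ Wyatt: 08:00–10:00, 11:30–12:15, 13:00–14:30, 16:30–18:30.
Priya ∩ Wyatt ∩ Keiko: 09:15–09:45, 14:00–14:30.
Windows ≥ 15 min: 09:15–09:45, 14:00–14:30.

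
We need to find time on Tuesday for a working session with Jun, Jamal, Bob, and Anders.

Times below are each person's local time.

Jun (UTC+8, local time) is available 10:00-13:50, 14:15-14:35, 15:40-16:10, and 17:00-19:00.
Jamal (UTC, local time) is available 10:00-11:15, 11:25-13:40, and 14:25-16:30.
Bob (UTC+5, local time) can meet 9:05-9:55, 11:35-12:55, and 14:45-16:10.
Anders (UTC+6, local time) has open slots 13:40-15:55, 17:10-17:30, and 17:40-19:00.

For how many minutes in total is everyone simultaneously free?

0 minutes

Jun → UTC: 02:00–05:50, 06:15–06:35, 07:40–08:10, 09:00–11:00.
Jamal → UTC: 10:00–11:15, 11:25–13:40, 14:25–16:30.
Bob → UTC: 04:05–04:55, 06:35–07:55, 09:45–11:10.
Anders → UTC: 07:40–09:55, 11:10–11:30, 11:40–13:00.
Jun ∩ Jamal: 10:00–11:00.
Jun ∩ Jamal ∩ Bob: 10:00–11:00.
Jun ∩ Jamal ∩ Bob ∩ Anders: (none).
Total common minutes: 0.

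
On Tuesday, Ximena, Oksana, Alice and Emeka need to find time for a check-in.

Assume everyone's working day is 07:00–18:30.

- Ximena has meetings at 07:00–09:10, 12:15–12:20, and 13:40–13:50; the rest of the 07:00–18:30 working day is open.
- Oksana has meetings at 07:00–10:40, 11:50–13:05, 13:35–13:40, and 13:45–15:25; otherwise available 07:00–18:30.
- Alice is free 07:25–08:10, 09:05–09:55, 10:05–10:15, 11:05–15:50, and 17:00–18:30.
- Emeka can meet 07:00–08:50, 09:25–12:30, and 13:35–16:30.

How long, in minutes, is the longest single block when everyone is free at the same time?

45 minutes

Ximena free within 07:00–18:30: 09:10–12:15, 12:20–13:40, 13:50–18:30.
Oksana free within 07:00–18:30: 10:40–11:50, 13:05–13:35, 13:40–13:45, 15:25–18:30.
Ximena ∩ Oksana: 10:40–11:50, 13:05–13:35, 15:25–18:30.
Ximena ∩ Oksana ∩ Alice: 11:05–11:50, 13:05–13:35, 15:25–15:50, 17:00–18:30.
Ximena ∩ Oksana ∩ Alice ∩ Emeka: 11:05–11:50, 15:25–15:50.
Common window lengths: 45, 25 min; longest is 45.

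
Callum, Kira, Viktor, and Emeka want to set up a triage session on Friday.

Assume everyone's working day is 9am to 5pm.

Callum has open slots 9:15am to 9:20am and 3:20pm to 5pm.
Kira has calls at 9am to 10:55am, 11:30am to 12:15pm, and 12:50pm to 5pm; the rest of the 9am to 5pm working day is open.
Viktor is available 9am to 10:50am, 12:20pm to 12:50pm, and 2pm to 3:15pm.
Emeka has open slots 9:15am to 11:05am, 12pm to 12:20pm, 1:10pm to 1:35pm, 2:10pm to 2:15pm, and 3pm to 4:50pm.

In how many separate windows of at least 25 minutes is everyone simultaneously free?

Kira free within 09:00–17:00: 10:55–11:30, 12:15–12:50.
Callum ∩ Kira: (none).
Callum ∩ Kira ∩ Viktor: (none).
Callum ∩ Kira ∩ Viktor ∩ Emeka: (none).
Windows ≥ 25 min: (none).
That's 0 windows.

0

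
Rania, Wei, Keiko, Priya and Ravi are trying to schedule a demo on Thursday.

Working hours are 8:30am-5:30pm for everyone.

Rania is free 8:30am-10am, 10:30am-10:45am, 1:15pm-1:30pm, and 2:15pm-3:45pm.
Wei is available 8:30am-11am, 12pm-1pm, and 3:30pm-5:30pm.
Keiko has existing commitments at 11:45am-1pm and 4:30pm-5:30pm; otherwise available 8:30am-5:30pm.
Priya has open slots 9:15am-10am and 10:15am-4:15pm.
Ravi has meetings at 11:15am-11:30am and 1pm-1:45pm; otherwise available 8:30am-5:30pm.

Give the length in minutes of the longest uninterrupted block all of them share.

Keiko free within 08:30–17:30: 08:30–11:45, 13:00–16:30.
Ravi free within 08:30–17:30: 08:30–11:15, 11:30–13:00, 13:45–17:30.
Rania ∩ Wei: 08:30–10:00, 10:30–10:45, 15:30–15:45.
Rania ∩ Wei ∩ Keiko: 08:30–10:00, 10:30–10:45, 15:30–15:45.
Rania ∩ Wei ∩ Keiko ∩ Priya: 09:15–10:00, 10:30–10:45, 15:30–15:45.
Rania ∩ Wei ∩ Keiko ∩ Priya ∩ Ravi: 09:15–10:00, 10:30–10:45, 15:30–15:45.
Common window lengths: 45, 15, 15 min; longest is 45.

45 minutes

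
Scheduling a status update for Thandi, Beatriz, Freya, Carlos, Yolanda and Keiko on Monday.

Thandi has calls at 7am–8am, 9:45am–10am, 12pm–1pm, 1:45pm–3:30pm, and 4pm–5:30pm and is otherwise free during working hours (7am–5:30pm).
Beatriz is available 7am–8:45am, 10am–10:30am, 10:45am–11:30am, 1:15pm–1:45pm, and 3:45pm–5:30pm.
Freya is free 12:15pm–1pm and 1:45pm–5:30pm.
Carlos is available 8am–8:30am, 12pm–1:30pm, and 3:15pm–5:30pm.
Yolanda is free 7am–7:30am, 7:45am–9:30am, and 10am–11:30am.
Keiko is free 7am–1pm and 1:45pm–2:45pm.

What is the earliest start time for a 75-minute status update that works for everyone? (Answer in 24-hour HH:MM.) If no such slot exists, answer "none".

none

Thandi free within 07:00–17:30: 08:00–09:45, 10:00–12:00, 13:00–13:45, 15:30–16:00.
Thandi ∩ Beatriz: 08:00–08:45, 10:00–10:30, 10:45–11:30, 13:15–13:45, 15:45–16:00.
Thandi ∩ Beatriz ∩ Freya: 15:45–16:00.
Thandi ∩ Beatriz ∩ Freya ∩ Carlos: 15:45–16:00.
Thandi ∩ Beatriz ∩ Freya ∩ Carlos ∩ Yolanda: (none).
Thandi ∩ Beatriz ∩ Freya ∩ Carlos ∩ Yolanda ∩ Keiko: (none).
Windows ≥ 75 min: (none).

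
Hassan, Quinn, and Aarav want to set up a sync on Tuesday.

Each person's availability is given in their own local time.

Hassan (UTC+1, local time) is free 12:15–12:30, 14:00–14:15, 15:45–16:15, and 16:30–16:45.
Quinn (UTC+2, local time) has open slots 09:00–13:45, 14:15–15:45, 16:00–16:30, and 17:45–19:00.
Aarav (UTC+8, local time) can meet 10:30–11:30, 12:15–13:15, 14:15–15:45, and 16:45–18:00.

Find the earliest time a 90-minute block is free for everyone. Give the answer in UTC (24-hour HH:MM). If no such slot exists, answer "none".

none

Hassan → UTC: 11:15–11:30, 13:00–13:15, 14:45–15:15, 15:30–15:45.
Quinn → UTC: 07:00–11:45, 12:15–13:45, 14:00–14:30, 15:45–17:00.
Aarav → UTC: 02:30–03:30, 04:15–05:15, 06:15–07:45, 08:45–10:00.
Hassan ∩ Quinn: 11:15–11:30, 13:00–13:15.
Hassan ∩ Quinn ∩ Aarav: (none).
Windows ≥ 90 min: (none).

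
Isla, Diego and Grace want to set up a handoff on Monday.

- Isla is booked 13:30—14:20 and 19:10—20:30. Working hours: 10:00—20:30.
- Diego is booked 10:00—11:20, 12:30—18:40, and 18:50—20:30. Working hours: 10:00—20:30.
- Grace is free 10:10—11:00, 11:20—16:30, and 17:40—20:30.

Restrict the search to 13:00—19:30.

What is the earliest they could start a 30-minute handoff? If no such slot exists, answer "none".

Isla free within 10:00–20:30: 10:00–13:30, 14:20–19:10.
Diego free within 10:00–20:30: 11:20–12:30, 18:40–18:50.
Isla ∩ Diego: 11:20–12:30, 18:40–18:50.
Isla ∩ Diego ∩ Grace: 11:20–12:30, 18:40–18:50.
Restricted to 13:00–19:30: 18:40–18:50.
Windows ≥ 30 min: (none).

none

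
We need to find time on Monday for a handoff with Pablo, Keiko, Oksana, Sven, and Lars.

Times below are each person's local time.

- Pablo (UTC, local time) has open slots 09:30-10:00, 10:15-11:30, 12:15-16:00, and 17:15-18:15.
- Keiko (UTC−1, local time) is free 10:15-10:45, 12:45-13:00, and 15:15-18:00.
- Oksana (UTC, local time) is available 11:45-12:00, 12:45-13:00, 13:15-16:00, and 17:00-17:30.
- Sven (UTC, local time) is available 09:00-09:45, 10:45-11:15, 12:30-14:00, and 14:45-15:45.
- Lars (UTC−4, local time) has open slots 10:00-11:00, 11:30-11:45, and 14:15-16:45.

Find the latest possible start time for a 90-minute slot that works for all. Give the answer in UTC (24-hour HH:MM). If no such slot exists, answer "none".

none

Pablo → UTC: 09:30–10:00, 10:15–11:30, 12:15–16:00, 17:15–18:15.
Keiko → UTC: 11:15–11:45, 13:45–14:00, 16:15–19:00.
Oksana → UTC: 11:45–12:00, 12:45–13:00, 13:15–16:00, 17:00–17:30.
Sven → UTC: 09:00–09:45, 10:45–11:15, 12:30–14:00, 14:45–15:45.
Lars → UTC: 14:00–15:00, 15:30–15:45, 18:15–20:45.
Pablo ∩ Keiko: 11:15–11:30, 13:45–14:00, 17:15–18:15.
Pablo ∩ Keiko ∩ Oksana: 13:45–14:00, 17:15–17:30.
Pablo ∩ Keiko ∩ Oksana ∩ Sven: 13:45–14:00.
Pablo ∩ Keiko ∩ Oksana ∩ Sven ∩ Lars: (none).
Windows ≥ 90 min: (none).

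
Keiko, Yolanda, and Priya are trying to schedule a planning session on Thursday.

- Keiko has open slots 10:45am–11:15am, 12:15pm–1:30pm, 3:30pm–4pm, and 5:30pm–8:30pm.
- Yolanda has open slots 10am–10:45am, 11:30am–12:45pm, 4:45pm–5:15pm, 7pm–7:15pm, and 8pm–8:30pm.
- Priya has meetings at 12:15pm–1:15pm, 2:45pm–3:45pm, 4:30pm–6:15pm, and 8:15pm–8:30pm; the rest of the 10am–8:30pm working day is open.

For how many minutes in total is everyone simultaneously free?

30 minutes

Priya free within 10:00–20:30: 10:00–12:15, 13:15–14:45, 15:45–16:30, 18:15–20:15.
Keiko ∩ Yolanda: 12:15–12:45, 19:00–19:15, 20:00–20:30.
Keiko ∩ Yolanda ∩ Priya: 19:00–19:15, 20:00–20:15.
Total common minutes: 15 + 15 = 30.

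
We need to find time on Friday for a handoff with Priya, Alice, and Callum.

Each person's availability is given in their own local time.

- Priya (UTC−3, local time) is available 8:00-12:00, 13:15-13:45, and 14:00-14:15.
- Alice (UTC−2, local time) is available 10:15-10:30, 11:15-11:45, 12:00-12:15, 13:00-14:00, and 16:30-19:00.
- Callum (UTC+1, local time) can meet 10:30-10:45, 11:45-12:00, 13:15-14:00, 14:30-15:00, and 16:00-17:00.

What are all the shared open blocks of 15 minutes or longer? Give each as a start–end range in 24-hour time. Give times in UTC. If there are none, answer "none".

12:15–12:30, 13:30–13:45

Priya → UTC: 11:00–15:00, 16:15–16:45, 17:00–17:15.
Alice → UTC: 12:15–12:30, 13:15–13:45, 14:00–14:15, 15:00–16:00, 18:30–21:00.
Callum → UTC: 09:30–09:45, 10:45–11:00, 12:15–13:00, 13:30–14:00, 15:00–16:00.
Priya ∩ Alice: 12:15–12:30, 13:15–13:45, 14:00–14:15.
Priya ∩ Alice ∩ Callum: 12:15–12:30, 13:30–13:45.
Windows ≥ 15 min: 12:15–12:30, 13:30–13:45.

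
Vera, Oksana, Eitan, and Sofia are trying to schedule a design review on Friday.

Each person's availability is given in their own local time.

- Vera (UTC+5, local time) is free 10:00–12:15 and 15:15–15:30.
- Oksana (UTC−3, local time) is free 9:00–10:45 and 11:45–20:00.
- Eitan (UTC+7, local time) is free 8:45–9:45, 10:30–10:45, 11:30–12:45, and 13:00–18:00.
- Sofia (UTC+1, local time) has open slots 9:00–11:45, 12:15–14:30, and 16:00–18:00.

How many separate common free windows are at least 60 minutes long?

0

Vera → UTC: 05:00–07:15, 10:15–10:30.
Oksana → UTC: 12:00–13:45, 14:45–23:00.
Eitan → UTC: 01:45–02:45, 03:30–03:45, 04:30–05:45, 06:00–11:00.
Sofia → UTC: 08:00–10:45, 11:15–13:30, 15:00–17:00.
Vera ∩ Oksana: (none).
Vera ∩ Oksana ∩ Eitan: (none).
Vera ∩ Oksana ∩ Eitan ∩ Sofia: (none).
Windows ≥ 60 min: (none).
That's 0 windows.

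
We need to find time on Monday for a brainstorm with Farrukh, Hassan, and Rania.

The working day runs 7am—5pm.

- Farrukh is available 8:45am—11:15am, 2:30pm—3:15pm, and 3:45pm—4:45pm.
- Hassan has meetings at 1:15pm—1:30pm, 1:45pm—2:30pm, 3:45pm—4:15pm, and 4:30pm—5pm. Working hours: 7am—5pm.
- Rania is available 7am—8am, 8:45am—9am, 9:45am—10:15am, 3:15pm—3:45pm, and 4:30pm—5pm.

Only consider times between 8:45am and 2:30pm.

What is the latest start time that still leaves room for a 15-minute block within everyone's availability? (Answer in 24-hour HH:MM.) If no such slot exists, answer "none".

Hassan free within 07:00–17:00: 07:00–13:15, 13:30–13:45, 14:30–15:45, 16:15–16:30.
Farrukh ∩ Hassan: 08:45–11:15, 14:30–15:15, 16:15–16:30.
Farrukh ∩ Hassan ∩ Rania: 08:45–09:00, 09:45–10:15.
Restricted to 08:45–14:30: 08:45–09:00, 09:45–10:15.
Windows ≥ 15 min: 08:45–09:00, 09:45–10:15.
Latest start in the last window 09:45–10:15 is 10:15 − 15 min = 10:00.

10:00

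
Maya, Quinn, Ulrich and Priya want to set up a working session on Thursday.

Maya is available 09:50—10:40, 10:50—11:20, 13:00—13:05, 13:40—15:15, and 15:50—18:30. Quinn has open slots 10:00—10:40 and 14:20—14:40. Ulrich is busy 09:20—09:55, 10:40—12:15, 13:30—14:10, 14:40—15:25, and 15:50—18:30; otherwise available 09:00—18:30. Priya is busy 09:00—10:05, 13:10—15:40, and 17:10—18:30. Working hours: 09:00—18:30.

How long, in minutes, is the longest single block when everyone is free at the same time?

Ulrich free within 09:00–18:30: 09:00–09:20, 09:55–10:40, 12:15–13:30, 14:10–14:40, 15:25–15:50.
Priya free within 09:00–18:30: 10:05–13:10, 15:40–17:10.
Maya ∩ Quinn: 10:00–10:40, 14:20–14:40.
Maya ∩ Quinn ∩ Ulrich: 10:00–10:40, 14:20–14:40.
Maya ∩ Quinn ∩ Ulrich ∩ Priya: 10:05–10:40.
Single common window of 35 minutes.

35 minutes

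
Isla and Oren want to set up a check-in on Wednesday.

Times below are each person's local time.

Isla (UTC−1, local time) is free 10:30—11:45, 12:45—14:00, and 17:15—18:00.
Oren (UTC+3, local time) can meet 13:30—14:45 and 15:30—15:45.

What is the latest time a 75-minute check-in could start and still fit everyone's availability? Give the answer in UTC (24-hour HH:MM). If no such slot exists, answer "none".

none

Isla → UTC: 11:30–12:45, 13:45–15:00, 18:15–19:00.
Oren → UTC: 10:30–11:45, 12:30–12:45.
Isla ∩ Oren: 11:30–11:45, 12:30–12:45.
Windows ≥ 75 min: (none).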